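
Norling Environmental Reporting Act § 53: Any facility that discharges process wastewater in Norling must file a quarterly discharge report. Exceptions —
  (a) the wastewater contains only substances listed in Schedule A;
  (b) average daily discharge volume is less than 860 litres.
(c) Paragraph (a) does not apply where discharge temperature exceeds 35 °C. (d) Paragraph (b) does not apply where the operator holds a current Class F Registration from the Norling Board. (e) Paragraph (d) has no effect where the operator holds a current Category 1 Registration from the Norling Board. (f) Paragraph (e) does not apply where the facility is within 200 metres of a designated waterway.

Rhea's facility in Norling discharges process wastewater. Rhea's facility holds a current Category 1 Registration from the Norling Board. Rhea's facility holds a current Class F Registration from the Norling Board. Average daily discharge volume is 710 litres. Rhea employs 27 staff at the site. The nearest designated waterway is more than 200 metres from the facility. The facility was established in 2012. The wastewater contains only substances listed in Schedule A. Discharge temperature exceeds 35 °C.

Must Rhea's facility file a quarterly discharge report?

No — exception (b) applies; Rhea's facility is not required to file a quarterly discharge report.

Exception (a): the wastewater is Schedule-A-only — every condition holds. But: (c) is triggered — discharge temperature exceeds 35 °C. (a) is therefore removed.
All of (b)'s requirements are met (average daily discharge volume is 710 litres, less than the 860 litres limit). As to paragraphs (d)–(f): (d) operates (a current Class F Registration is held), but is set aside by (e): (e) operates against (d): a current Category 1 Registration is held. (f) is not triggered (the facility is more than 200 m from any designated waterway), so (e) stands. So (b) applies.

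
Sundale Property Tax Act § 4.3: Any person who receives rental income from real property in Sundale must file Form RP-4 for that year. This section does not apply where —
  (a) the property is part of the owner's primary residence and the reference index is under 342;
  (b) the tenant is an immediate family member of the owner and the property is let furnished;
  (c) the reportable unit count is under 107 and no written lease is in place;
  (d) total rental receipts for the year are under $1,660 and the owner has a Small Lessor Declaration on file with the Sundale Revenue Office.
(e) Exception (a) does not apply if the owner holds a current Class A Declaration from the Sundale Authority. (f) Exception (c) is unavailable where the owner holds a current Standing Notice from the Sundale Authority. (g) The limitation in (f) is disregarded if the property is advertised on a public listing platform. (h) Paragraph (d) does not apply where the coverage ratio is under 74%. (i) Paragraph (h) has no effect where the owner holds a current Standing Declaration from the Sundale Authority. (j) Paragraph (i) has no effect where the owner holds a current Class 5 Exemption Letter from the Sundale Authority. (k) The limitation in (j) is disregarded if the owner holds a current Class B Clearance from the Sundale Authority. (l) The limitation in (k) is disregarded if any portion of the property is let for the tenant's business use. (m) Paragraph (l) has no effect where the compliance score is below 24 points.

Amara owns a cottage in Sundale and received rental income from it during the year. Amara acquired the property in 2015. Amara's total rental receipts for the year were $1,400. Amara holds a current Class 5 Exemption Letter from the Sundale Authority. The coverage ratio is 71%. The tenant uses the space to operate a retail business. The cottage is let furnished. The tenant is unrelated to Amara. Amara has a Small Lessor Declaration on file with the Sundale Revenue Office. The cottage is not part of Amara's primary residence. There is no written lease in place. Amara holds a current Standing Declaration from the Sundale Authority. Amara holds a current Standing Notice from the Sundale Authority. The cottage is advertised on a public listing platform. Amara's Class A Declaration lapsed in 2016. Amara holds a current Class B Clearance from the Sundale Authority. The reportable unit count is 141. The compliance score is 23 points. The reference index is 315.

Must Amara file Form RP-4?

Exception (a) does not apply: the cottage is not part of the primary residence.
Exception (b) does not apply: the tenant is unrelated to the owner.
Exception (c) fails — the reportable unit count is 141, not under 107.
Exception (d): total rental receipts for the year are $1,400, under the $1,660 limit; a Small Lessor Declaration is on file — every condition holds. Under paragraphs (h)–(m): (h) would limit (d) — the coverage ratio is 71%, under the 74% limit — but (i) sets (h) aside: (i) operates against (h): a current Standing Declaration is held. (j) would limit (i) — a current Class 5 Exemption Letter is held — but (k) sets (j) aside: (k) operates against (j): a current Class B Clearance is held. (l) is engaged (the space is let for business use), but is displaced by (m): (m) operates against (l): the compliance score is 23 points, below the 24 points limit. (d) remains available.

No — exception (d) applies; Amara is not required to file Form RP-4.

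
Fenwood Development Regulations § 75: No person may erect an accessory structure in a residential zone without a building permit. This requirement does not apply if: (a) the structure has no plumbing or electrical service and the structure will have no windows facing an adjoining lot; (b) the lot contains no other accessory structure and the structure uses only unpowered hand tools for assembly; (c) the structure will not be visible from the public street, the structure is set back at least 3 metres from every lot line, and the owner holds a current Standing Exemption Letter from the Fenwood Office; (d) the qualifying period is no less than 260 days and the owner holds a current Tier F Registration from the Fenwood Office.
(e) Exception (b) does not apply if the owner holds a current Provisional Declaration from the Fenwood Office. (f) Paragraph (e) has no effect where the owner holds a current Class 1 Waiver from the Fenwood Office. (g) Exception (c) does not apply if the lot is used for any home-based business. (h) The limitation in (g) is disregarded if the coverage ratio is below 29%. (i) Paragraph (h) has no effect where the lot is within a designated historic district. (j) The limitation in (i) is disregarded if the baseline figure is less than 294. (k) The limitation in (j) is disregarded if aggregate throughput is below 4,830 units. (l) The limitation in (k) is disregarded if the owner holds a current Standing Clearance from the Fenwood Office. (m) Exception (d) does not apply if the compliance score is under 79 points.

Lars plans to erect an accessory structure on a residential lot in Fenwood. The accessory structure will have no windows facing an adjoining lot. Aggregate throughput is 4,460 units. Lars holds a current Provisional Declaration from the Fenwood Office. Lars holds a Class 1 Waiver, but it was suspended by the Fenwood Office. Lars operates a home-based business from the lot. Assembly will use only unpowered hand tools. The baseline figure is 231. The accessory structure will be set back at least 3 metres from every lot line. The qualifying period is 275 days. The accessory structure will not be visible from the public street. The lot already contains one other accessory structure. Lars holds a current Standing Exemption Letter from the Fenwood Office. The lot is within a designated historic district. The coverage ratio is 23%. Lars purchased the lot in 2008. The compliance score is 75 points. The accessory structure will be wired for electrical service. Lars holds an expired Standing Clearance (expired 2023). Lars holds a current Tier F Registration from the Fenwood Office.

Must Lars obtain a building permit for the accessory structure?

Exception (a) requires that the structure has no plumbing or electrical service; but electrical service is planned, so (a) is unavailable.
Exception (b) fails — the lot already has another accessory structure.
Exception (c)'s conditions are all satisfied: the structure will not be visible from the street; the setback is at least 3 m on every side; a current Standing Exemption Letter is held. But applying paragraphs (g)–(l): (g) operates — a home-based business operates on the lot. (h) would limit (g) — the coverage ratio is 23%, below the 29% limit — but (i) sets (h) aside: (i) is triggered — the lot is in a historic district. (j) operates (the baseline figure is 231, less than the 294 limit), but is displaced by (k): (k) is triggered — aggregate throughput is 4,460 units, below the 4,830 units limit. (l) is inapplicable (the Standing Clearance is not current), so (k) stands. Exception (c) does not apply.
Exception (d): the qualifying period is 275 days, meeting the 260 days threshold; a current Tier F Registration is held — every condition holds. Turning to paragraph (m): (m) is engaged — the compliance score is 75 points, under the 79 points limit. So (d) is unavailable.
Every exception is unavailable, so the rule governs.

Yes — Lars must obtain a building permit.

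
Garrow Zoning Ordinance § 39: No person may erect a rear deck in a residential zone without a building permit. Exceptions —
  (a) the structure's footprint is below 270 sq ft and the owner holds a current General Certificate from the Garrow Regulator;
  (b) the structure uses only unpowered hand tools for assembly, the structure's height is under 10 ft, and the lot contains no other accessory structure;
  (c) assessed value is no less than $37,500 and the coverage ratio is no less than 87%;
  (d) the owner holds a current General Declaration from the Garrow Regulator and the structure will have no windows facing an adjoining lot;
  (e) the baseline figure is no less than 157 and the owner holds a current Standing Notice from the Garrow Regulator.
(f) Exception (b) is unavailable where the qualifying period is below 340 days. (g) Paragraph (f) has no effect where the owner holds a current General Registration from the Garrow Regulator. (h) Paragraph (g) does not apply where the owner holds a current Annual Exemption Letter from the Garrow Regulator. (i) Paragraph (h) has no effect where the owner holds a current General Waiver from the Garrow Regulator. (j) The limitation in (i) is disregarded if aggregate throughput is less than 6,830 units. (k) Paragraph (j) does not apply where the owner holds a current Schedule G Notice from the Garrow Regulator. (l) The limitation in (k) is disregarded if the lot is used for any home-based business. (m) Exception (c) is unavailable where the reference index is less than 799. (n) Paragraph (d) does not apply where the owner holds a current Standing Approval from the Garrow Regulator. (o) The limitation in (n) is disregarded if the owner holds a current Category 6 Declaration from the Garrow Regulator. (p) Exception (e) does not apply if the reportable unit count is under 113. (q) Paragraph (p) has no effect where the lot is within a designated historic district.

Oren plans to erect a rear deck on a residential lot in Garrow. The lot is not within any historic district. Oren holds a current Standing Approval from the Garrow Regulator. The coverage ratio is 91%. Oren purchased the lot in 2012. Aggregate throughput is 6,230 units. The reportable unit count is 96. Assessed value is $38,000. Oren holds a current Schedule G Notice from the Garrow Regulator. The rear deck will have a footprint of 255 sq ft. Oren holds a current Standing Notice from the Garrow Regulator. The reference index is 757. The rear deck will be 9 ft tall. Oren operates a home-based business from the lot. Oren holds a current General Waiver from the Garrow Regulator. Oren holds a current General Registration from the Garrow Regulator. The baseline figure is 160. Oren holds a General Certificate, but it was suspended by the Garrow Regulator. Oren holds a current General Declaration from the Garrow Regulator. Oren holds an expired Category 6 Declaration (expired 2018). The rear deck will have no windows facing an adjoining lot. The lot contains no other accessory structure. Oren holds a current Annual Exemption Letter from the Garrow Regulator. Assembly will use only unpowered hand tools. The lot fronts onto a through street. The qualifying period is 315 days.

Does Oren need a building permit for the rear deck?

Exception (a) fails — the General Certificate is not current.
All of (b)'s requirements are met (assembly uses only hand tools; the structure's height is 9 ft, under the 10 ft limit; the lot has no other accessory structure). Turning to paragraphs (f)–(l): (f) operates against (b): the qualifying period is 315 days, below the 340 days limit. (g) would limit (f) — a current General Registration is held — but (h) sets (g) aside: (h) operates against (g): a current Annual Exemption Letter is held. (i) would limit (h) — a current General Waiver is held — but (j) sets (i) aside: (j) operates against (i): aggregate throughput is 6,230 units, less than the 6,830 units limit. (k) applies (a current Schedule G Notice is held), but is set aside by (l): (l) applies — a home-based business operates on the lot. So (b) is unavailable.
Exception (c) is satisfied on its face — assessed value is $38,000, meeting the $37,500 threshold; the coverage ratio is 91%, meeting the 87% threshold. But: (m) operates against (c): the reference index is 757, less than the 799 limit. Exception (c) does not apply.
Exception (d): a current General Declaration is held; no windows face an adjoining lot — every condition holds. However, paragraphs (n)–(o) must be considered: (n) operates against (d): a current Standing Approval is held. (o) is inapplicable (no current Category 6 Declaration is held), so (n) stands. So (d) is unavailable.
Exception (e) is satisfied on its face — the baseline figure is 160, meeting the 157 threshold; a current Standing Notice is held. However, paragraphs (p)–(q) must be considered: (p) operates against (e): the reportable unit count is 96, under the 113 limit. (q), which would lift (p), does not operate here — the lot is not in a historic district. So (e) is unavailable.
No exception is made out. Oren falls within the general rule.

Yes — Oren must obtain a building permit.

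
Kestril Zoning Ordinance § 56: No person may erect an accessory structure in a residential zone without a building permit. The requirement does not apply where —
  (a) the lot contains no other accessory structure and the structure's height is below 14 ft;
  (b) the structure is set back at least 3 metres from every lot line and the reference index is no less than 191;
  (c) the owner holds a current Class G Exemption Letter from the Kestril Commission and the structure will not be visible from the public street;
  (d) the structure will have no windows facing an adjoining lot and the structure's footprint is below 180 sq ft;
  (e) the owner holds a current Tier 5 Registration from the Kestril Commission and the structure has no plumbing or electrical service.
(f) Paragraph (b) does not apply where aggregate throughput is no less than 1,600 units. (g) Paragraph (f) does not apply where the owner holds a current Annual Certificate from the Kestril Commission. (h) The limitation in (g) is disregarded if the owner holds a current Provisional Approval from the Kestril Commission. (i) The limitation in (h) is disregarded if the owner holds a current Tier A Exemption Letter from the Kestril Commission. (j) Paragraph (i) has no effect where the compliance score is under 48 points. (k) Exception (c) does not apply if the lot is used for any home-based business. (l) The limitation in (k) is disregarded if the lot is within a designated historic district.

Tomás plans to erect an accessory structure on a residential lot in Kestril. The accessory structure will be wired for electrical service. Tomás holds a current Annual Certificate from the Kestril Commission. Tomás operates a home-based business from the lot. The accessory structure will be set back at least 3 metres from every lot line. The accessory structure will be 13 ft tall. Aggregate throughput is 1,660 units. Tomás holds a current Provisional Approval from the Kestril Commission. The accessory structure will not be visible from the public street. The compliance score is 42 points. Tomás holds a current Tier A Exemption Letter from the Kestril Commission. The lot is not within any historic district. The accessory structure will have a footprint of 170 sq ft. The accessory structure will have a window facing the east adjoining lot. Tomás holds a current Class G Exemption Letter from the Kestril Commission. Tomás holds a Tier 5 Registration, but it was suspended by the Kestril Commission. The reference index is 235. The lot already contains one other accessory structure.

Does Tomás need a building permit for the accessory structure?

Exception (a) fails — the lot already has another accessory structure.
Exception (b): the setback is at least 3 m on every side; the reference index is 235, meeting the 191 threshold — every condition holds. Turning to paragraphs (f)–(j): (f) operates — aggregate throughput is 1,660 units, meeting the 1,600 units threshold. (g) is engaged (a current Annual Certificate is held), but is displaced by (h): (h) operates — a current Provisional Approval is held. (i) operates (a current Tier A Exemption Letter is held), but is displaced by (j): (j) operates against (i): the compliance score is 42 points, under the 48 points limit. Exception (b) does not apply.
All of (c)'s requirements are met (a current Class G Exemption Letter is held; the structure will not be visible from the street). But: (k) applies — a home-based business operates on the lot. (l) is not engaged (the lot is not in a historic district), so (k) stands. So (c) is unavailable.
Exception (d) does not apply: a window faces an adjoining lot.
Exception (e) requires that the owner holds a current Tier 5 Registration from the Kestril Commission; but no current Tier 5 Registration is held, so (e) is unavailable.
None of the exceptions is available; § 56 applies in full.

Yes — Tomás must obtain a building permit.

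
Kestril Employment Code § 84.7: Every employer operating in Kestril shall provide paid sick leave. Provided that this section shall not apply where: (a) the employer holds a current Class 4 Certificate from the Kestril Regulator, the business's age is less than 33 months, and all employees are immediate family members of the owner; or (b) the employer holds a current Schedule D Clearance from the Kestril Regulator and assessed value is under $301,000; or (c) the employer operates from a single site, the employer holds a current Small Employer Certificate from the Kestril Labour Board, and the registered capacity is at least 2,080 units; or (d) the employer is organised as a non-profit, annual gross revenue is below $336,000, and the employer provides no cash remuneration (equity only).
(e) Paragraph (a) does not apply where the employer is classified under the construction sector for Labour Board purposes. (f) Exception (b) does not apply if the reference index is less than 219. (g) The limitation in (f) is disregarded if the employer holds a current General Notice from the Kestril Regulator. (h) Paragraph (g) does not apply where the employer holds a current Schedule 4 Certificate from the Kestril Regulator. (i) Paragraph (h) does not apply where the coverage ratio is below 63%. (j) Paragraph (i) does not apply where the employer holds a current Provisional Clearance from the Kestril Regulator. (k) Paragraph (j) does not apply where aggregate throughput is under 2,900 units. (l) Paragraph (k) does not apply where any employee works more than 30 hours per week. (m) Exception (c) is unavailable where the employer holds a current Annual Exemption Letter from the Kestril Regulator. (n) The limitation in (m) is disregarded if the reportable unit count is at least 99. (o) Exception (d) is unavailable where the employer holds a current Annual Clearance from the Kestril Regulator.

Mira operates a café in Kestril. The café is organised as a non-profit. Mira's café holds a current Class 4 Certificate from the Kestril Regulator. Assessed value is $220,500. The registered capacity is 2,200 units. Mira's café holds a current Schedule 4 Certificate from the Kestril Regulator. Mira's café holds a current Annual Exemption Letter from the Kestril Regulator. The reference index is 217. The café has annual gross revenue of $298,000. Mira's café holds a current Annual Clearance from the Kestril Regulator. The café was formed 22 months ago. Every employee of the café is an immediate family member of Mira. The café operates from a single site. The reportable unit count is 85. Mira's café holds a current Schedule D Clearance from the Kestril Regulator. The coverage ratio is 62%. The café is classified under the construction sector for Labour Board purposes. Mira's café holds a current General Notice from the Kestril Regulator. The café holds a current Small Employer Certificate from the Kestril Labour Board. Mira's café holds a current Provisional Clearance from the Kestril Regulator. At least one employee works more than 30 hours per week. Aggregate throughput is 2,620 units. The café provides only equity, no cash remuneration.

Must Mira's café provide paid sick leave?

All of (a)'s requirements are met (a current Class 4 Certificate is held; the business's age is 22 months, less than the 33 months limit; every employee is an immediate family member). But applying paragraph (e): (e) operates against (a): the café is classified under the construction sector. Exception (a) does not apply.
Exception (b): a current Schedule D Clearance is held; assessed value is $220,500, under the $301,000 limit — every condition holds. But applying paragraphs (f)–(l): (f) is engaged — the reference index is 217, less than the 219 limit. (g) would limit (f) — a current General Notice is held — but (h) sets (g) aside: (h) is triggered — a current Schedule 4 Certificate is held. (i) would limit (h) — the coverage ratio is 62%, below the 63% limit — but (j) sets (i) aside: (j) operates against (i): a current Provisional Clearance is held. (k) is triggered (aggregate throughput is 2,620 units, under the 2,900 units limit), but is set aside by (l): (l) operates against (k): at least one employee exceeds 30 hours/week. So (b) is unavailable.
All of (c)'s requirements are met (the employer operates from a single site; a current Small Employer Certificate is held; the registered capacity is 2,200 units, meeting the 2,080 units threshold). However, paragraphs (m)–(n) must be considered: (m) operates — a current Annual Exemption Letter is held. (n) does not operate here (the reportable unit count is 85, short of 99), so (m) stands. (c) is therefore removed.
Exception (d): the employer is a non-profit; annual gross revenue is $298,000, below the $336,000 limit; remuneration is equity-only — every condition holds. But: (o) operates against (d): a current Annual Clearance is held. Exception (d) does not apply.
Every exception is unavailable, so the rule governs.

Yes — Mira's café must provide paid sick leave.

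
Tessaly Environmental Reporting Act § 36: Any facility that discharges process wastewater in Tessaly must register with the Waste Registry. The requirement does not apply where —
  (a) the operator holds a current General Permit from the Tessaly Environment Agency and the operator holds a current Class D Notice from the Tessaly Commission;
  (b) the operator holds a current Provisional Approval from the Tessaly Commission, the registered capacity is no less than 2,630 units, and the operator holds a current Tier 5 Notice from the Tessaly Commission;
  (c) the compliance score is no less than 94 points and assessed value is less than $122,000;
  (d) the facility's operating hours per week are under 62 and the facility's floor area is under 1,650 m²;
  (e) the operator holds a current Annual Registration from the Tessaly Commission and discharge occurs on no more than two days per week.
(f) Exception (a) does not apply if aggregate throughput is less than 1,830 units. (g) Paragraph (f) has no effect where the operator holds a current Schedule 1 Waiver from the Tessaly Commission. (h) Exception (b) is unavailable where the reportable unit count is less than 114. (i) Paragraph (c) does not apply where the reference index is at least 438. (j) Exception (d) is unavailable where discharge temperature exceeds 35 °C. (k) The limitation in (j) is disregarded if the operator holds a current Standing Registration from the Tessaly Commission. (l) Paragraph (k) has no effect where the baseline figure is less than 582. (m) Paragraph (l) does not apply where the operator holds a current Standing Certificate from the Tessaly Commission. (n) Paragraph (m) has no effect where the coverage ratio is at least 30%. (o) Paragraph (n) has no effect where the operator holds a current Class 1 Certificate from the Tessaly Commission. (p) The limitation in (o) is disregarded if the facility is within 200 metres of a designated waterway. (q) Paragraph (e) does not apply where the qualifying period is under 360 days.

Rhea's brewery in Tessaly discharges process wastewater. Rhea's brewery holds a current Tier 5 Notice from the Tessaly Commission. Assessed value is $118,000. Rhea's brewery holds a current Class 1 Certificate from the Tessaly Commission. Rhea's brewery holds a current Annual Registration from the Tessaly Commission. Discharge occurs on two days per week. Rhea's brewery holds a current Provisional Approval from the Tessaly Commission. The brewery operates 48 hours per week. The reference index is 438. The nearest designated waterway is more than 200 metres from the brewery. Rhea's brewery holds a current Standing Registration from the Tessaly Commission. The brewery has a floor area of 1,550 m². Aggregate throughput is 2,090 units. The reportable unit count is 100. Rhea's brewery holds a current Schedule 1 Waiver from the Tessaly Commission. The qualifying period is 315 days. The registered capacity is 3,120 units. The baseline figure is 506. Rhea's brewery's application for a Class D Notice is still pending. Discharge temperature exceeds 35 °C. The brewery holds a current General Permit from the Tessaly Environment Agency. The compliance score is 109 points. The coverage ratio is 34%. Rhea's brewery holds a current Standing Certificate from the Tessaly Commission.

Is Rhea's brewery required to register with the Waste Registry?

Exception (a) requires that the operator holds a current Class D Notice from the Tessaly Commission; but there is no Class D Notice in force, so (a) is unavailable.
All of (b)'s requirements are met (a current Provisional Approval is held; the registered capacity is 3,120 units, meeting the 2,630 units threshold; a current Tier 5 Notice is held). However, paragraph (h) must be considered: (h) is triggered — the reportable unit count is 100, less than the 114 limit. So (b) is unavailable.
Exception (c) is satisfied on its face — the compliance score is 109 points, meeting the 94 points threshold; assessed value is $118,000, less than the $122,000 limit. But: (i) operates against (c): the reference index is 438, meeting the 438 threshold. So (c) is unavailable.
Exception (d): the facility's operating hours per week are 48, under the 62 limit; the facility's floor area is 1,550 m², under the 1,650 m² limit — every condition holds. Considering the limiting provisions: (j) would limit (d) — discharge temperature exceeds 35 °C — but (k) sets (j) aside: (k) operates against (j): a current Standing Registration is held. (l) would limit (k) — the baseline figure is 506, less than the 582 limit — but (m) sets (l) aside: (m) is triggered — a current Standing Certificate is held. (n) would limit (m) — the coverage ratio is 34%, meeting the 30% threshold — but (o) sets (n) aside: (o) operates against (n): a current Class 1 Certificate is held. (p), which would lift (o), is not engaged — the brewery is more than 200 m from any designated waterway. (d) remains available.
All of (e)'s requirements are met (a current Annual Registration is held; discharge occurs on no more than two days per week). But: (q) operates against (e): the qualifying period is 315 days, under the 360 days limit. (e) is therefore removed.

No — exception (d) applies; Rhea's brewery is not required to register with the Waste Registry.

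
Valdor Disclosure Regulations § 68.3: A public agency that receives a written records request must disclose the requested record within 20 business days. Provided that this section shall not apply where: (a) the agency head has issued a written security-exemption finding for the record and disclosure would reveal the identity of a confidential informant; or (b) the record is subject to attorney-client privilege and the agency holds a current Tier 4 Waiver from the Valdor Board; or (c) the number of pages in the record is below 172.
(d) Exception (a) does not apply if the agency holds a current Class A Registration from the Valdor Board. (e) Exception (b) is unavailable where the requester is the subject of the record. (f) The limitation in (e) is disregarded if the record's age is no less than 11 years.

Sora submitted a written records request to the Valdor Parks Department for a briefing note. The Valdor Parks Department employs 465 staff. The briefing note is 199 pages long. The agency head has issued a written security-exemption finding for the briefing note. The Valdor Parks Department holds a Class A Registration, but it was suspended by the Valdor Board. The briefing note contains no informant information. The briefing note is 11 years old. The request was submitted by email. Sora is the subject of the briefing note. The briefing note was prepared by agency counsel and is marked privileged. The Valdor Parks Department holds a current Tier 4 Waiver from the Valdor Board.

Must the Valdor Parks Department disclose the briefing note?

No — exception (b) applies; the Valdor Parks Department is not required to disclose the briefing note.

Exception (a) fails — the briefing note contains no informant information.
Exception (b) is satisfied on its face — the briefing note is privileged; a current Tier 4 Waiver is held. As to paragraphs (e)–(f): (e) is engaged (Sora is the subject of the briefing note), but is overridden by (f): (f) operates against (e): the record's age is 11 years, meeting the 11 years threshold. So (b) applies.
Exception (c) requires that the number of pages in the record is below 172; but the number of pages in the record is 199, not below 172, so (c) is unavailable.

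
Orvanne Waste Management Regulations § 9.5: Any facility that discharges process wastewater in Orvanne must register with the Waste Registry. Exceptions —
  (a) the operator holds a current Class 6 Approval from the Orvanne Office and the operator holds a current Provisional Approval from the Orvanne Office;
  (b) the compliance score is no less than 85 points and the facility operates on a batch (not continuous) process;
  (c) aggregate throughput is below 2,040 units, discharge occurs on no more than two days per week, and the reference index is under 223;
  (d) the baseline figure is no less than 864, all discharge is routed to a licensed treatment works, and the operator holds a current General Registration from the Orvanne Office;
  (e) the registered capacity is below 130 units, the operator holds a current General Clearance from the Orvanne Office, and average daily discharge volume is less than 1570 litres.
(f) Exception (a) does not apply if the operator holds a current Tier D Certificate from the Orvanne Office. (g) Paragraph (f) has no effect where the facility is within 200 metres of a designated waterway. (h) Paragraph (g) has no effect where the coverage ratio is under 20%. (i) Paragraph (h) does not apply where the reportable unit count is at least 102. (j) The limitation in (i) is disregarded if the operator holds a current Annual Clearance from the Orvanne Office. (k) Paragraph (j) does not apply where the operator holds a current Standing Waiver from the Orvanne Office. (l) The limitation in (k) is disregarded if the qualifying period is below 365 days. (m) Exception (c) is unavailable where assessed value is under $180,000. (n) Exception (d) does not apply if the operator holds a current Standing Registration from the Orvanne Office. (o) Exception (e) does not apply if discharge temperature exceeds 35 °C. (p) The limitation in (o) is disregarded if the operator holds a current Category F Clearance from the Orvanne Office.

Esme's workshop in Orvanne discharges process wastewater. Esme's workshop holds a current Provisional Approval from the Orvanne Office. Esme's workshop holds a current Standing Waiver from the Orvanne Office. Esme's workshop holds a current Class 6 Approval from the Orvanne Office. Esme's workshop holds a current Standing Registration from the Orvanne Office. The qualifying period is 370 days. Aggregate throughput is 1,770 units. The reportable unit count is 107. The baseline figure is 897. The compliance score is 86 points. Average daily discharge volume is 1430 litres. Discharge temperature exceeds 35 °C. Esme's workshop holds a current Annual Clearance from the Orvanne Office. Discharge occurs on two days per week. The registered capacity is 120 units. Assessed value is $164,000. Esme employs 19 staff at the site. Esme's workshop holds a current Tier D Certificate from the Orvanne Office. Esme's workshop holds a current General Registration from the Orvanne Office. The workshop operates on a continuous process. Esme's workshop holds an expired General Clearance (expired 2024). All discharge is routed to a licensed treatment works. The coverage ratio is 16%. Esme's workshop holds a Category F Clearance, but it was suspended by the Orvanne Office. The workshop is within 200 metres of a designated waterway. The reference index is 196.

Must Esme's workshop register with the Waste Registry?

No — exception (a) applies; Esme's workshop is not required to register with the Waste Registry.

All of (a)'s requirements are met (a current Class 6 Approval is held; a current Provisional Approval is held). Considering the limiting provisions: (f) would limit (a) — a current Tier D Certificate is held — but (g) sets (f) aside: (g) applies — the workshop is within 200 m of a designated waterway. (h) would limit (g) — the coverage ratio is 16%, under the 20% limit — but (i) sets (h) aside: (i) is engaged — the reportable unit count is 107, meeting the 102 threshold. (j) is triggered (a current Annual Clearance is held), but is itself disapplied by (k): (k) is engaged — a current Standing Waiver is held. (l) is inapplicable (the qualifying period is 370 days, not below 365 days), so (k) stands. (a) remains available.
Exception (b) requires that the facility operates on a batch (not continuous) process; but the facility operates on a continuous process, so (b) is unavailable.
Exception (c)'s conditions are all satisfied: aggregate throughput is 1,770 units, below the 2,040 units limit; discharge occurs on no more than two days per week; the reference index is 196, under the 223 limit. Turning to paragraph (m): (m) operates against (c): assessed value is $164,000, under the $180,000 limit. (c) is therefore removed.
All of (d)'s requirements are met (the baseline figure is 897, meeting the 864 threshold; discharge is routed to a licensed treatment works; a current General Registration is held). But: (n) operates against (d): a current Standing Registration is held. Exception (d) does not apply.
Exception (e) does not apply: there is no General Clearance in force.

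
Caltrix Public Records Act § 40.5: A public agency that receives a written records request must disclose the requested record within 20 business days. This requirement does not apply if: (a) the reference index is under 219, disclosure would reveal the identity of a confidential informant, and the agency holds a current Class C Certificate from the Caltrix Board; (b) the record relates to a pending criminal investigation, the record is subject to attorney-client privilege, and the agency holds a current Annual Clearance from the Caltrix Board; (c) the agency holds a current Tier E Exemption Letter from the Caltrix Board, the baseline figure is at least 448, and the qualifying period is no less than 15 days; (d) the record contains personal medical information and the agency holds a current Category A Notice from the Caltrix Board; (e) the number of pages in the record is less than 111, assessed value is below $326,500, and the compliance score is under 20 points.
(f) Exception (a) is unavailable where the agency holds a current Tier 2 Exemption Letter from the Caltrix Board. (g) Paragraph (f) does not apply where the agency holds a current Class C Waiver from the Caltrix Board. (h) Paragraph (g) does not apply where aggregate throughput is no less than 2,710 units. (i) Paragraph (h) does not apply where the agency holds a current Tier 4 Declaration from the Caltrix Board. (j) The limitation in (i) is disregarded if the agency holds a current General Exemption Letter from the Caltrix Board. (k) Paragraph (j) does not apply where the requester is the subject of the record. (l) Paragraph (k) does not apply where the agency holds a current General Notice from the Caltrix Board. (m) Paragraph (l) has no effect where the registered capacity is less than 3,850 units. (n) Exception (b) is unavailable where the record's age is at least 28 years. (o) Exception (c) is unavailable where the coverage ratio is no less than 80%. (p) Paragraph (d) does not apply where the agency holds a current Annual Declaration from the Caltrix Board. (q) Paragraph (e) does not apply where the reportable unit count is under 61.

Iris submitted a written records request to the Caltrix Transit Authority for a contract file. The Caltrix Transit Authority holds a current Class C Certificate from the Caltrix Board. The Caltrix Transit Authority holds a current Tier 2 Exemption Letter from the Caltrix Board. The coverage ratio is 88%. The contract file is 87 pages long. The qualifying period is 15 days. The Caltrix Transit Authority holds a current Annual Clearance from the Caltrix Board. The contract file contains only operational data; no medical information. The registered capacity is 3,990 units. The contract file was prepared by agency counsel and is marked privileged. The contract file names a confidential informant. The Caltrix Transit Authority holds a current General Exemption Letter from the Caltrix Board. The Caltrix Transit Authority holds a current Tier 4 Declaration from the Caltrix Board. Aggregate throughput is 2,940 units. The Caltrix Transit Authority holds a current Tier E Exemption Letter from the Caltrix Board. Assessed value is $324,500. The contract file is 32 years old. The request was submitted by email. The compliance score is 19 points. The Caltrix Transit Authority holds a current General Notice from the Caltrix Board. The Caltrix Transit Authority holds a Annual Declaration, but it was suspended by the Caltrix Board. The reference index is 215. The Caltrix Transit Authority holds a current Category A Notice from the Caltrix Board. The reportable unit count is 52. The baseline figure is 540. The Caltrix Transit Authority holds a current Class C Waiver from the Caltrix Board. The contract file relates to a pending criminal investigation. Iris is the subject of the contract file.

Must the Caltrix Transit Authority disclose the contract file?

Exception (a) is satisfied on its face — the reference index is 215, under the 219 limit; the contract file names a confidential informant; a current Class C Certificate is held. But applying paragraphs (f)–(m): (f) operates against (a): a current Tier 2 Exemption Letter is held. (g) would limit (f) — a current Class C Waiver is held — but (h) sets (g) aside: (h) operates against (g): aggregate throughput is 2,940 units, meeting the 2,710 units threshold. (i) would limit (h) — a current Tier 4 Declaration is held — but (j) sets (i) aside: (j) operates against (i): a current General Exemption Letter is held. (k) operates (Iris is the subject of the contract file), but is itself disapplied by (l): (l) operates against (k): a current General Notice is held. (m), which would lift (l), is inapplicable — the registered capacity is 3,990 units, not less than 3,850 units. Exception (a) does not apply.
All of (b)'s requirements are met (the contract file relates to a pending investigation; the contract file is privileged; a current Annual Clearance is held). Turning to paragraph (n): (n) operates against (b): the record's age is 32 years, meeting the 28 years threshold. (b) is therefore removed.
Exception (c): a current Tier E Exemption Letter is held; the baseline figure is 540, meeting the 448 threshold; the qualifying period is 15 days, meeting the 15 days threshold — every condition holds. But: (o) operates against (c): the coverage ratio is 88%, meeting the 80% threshold. Exception (c) does not apply.
Exception (d) does not apply: the contract file contains only operational data.
Exception (e)'s conditions are all satisfied: the number of pages in the record is 87, less than the 111 limit; assessed value is $324,500, below the $326,500 limit; the compliance score is 19 points, under the 20 points limit. However, paragraph (q) must be considered: (q) operates against (e): the reportable unit count is 52, under the 61 limit. Exception (e) does not apply.
No exception displaces § 40.5.

Yes — the Caltrix Transit Authority must disclose the contract file.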